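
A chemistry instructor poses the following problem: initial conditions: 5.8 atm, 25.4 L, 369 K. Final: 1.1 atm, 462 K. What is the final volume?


P1V1/T1 = P2V2/T2
V2 = P1V1T2/(T1P2)
= 5.8×25.4×462/(369×1.1)
= 167.681 L

167.681 L


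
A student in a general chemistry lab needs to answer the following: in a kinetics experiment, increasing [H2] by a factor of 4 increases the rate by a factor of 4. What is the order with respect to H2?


rate ∝ [H2]^n
4^n = 4 → n = 1
Order in H2: 1

1


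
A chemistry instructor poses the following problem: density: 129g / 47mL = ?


ρ = mass/volume
= 129/47
= 2.745 g/mL

2.745 g/mL


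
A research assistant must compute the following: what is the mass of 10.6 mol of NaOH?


M(NaOH) = 40.0 g/mol
mass = n × M = 10.6 × 40.0 = 424.00 g

424.00 g


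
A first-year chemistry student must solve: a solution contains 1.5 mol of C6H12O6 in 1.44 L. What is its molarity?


M = n/V = 1.5/1.44 = 1.042 mol/L

1.042 M


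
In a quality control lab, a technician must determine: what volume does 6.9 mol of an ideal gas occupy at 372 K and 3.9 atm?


PV = nRT  (R = 0.08206 L·atm/(mol·K))
V = nRT/P = 6.9×0.08206×372/3.9
= 54.008 L

54.008 L


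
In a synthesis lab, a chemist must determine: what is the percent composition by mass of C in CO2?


M(CO2) = 1×12.01 + 2×16.0 = 44.01 g/mol
Mass of C = 1 × 12.01 = 12.01 g/mol
% C = 12.01/44.01 × 100 = 27.29%

27.29%


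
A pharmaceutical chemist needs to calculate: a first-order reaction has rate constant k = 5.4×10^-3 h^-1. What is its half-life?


t½ = ln2/k = 0.693147/(5.4×10^-3 h^-1)
= 128.4 h

128.4 h


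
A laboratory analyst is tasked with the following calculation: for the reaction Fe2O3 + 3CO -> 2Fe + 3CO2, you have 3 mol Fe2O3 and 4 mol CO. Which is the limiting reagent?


Mole ratio available / coefficient:
  Fe2O3: 3/1 = 3.000
  CO: 4/3 = 1.333
Smaller ratio is limiting.

CO


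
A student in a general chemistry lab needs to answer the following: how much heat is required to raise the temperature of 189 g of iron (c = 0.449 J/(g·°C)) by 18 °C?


q = mcΔT = 189 × 0.449 × 18
= 1527.50 J

1527.50 J


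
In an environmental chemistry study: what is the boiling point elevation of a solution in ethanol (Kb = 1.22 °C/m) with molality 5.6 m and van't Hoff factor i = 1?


ΔTb = Kb × m × i
= 1.22 × 5.6 × 1
= 6.832 °C

6.832 °C


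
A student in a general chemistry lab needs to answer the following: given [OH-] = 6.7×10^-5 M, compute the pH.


pOH = -log10([OH-]) = -log10(6.7×10^-5)
= 5 - log10(6.7) = 4.17
pH = 14 - pOH = 14 - 4.17 = 9.83

9.83


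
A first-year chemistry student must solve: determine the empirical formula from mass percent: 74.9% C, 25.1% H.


Assume 100 g sample. Moles of each element:
  C: 74.9/12.01 = 6.236 mol
  H: 25.1/1.008 = 24.901 mol
Divide by smallest (6.236):
  C: 6.236/6.236 = 1.0
  H: 24.901/6.236 = 3.99
Empirical formula: CH4

CH4


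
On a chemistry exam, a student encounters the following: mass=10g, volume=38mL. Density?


ρ = mass/volume
= 10/38
= 0.263 g/mL

0.263 g/mL


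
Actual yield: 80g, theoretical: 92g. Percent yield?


% yield = actual/theoretical × 100
= 80/92 × 100
= 86.96%

86.96%


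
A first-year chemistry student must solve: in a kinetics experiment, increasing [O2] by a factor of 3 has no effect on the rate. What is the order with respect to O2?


rate ∝ [O2]^n
rate ∝ [O2]^0
Order in O2: 0

0


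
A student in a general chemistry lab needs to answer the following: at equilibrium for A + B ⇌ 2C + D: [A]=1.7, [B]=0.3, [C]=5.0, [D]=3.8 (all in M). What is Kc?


Kc = [C]^2[D]/([A][B])
= (5.0^2 × 3.8^1)/(1.7^1 × 0.3^1)
= 95/0.51
= 186.3

186.3


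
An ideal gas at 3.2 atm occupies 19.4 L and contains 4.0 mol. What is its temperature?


PV = nRT  (R = 0.08206 L·atm/(mol·K))
T = PV/(nR) = 3.2×19.4/(4.0×0.08206)
= 62.08/0.328240
= 189.13 K

189.13 K


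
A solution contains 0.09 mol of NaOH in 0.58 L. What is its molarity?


M = n/V = 0.09/0.58 = 0.155 mol/L

0.155 M


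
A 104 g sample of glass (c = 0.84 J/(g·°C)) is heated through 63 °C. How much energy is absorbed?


q = mcΔT = 104 × 0.84 × 63
= 5503.68 J

5503.68 J


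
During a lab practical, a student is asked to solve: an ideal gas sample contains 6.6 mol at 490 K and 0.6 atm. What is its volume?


PV = nRT  (R = 0.08206 L·atm/(mol·K))
V = nRT/P = 6.6×0.08206×490/0.6
= 442.303 L

442.303 L


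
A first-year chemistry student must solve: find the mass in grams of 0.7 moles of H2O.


M(H2O) = 18.02 g/mol
mass = n × M = 0.7 × 18.02 = 12.61 g

12.61 g


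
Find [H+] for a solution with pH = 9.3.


[H+] = 10^(-pH) = 10^(-9.3)
= 5.01×10^-10 M

5.01×10^-10 M


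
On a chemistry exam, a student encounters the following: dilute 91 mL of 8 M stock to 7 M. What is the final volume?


C1V1 = C2V2
8 × 91 = 7 × V2
V2 = 728/7 = 104.0 mL

104.0 mL


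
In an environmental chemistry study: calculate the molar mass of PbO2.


M(PbO2) = 1×207.2 + 2×16.0
= 207.2 + 32.0
= 239.2 g/mol

239.2 g/mol


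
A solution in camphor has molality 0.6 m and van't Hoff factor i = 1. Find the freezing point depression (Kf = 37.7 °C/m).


ΔTf = Kf × m × i
= 37.7 × 0.6 × 1
= 22.62 °C

22.62 °C


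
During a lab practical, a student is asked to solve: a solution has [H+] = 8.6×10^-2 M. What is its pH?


pH = -log10([H+]) = -log10(8.6×10^-2)
= 2 - log10(8.6)
= 2 - 0.93
= 1.07

1.07


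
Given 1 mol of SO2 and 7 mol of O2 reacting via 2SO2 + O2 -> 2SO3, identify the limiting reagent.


Mole ratio available / coefficient:
  SO2: 1/2 = 0.500
  O2: 7/1 = 7.000
Smaller ratio is limiting.

SO2


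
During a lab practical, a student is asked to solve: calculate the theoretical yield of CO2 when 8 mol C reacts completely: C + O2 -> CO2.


Mole ratio CO2:C = 1:1
n(CO2) = 8 × 1/1 = 8.000 mol
mass = 8.000 × 44.01 = 352.08 g

352.08 g


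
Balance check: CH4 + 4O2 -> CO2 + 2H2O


Equation: CH4 + 4O2 -> CO2 + 2H2O
Check atoms: C: 1=1, H: 4=4, O: 8≠4
Not balanced

No, not balanced


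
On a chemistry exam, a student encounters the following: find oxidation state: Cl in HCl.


halide: -1
Oxidation number: -1

-1


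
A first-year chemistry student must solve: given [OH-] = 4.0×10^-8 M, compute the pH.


pOH = -log10([OH-]) = -log10(4.0×10^-8)
= 8 - log10(4.0) = 7.4
pH = 14 - pOH = 14 - 7.4 = 6.6

6.6


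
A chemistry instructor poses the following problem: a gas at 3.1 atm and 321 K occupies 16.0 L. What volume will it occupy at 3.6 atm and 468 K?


P1V1/T1 = P2V2/T2
V2 = P1V1T2/(T1P2)
= 3.1×16.0×468/(321×3.6)
= 20.087 L

20.087 L


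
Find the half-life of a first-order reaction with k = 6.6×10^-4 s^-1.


t½ = ln2/k = 0.693147/(6.6×10^-4 s^-1)
= 1050 s

1050 s


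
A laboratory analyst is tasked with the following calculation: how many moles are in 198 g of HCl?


M(HCl) = 36.46 g/mol
n = mass/M = 198/36.46 = 5.4306 mol

5.4306 mol


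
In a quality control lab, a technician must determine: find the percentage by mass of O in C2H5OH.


M(C2H5OH) = 2×12.01 + 6×1.008 + 1×16.0 = 46.068 g/mol
Mass of O = 1 × 16.0 = 16.00 g/mol
% O = 16.00/46.068 × 100 = 34.73%

34.73%


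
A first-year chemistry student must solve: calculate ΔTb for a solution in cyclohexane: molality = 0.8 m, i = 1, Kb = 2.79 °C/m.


ΔTb = Kb × m × i
= 2.79 × 0.8 × 1
= 2.232 °C

2.232 °C


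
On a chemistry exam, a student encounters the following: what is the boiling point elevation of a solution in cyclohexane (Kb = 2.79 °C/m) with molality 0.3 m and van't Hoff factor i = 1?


ΔTb = Kb × m × i
= 2.79 × 0.3 × 1
= 0.837 °C

0.837 °C


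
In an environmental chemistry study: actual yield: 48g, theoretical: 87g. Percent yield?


% yield = actual/theoretical × 100
= 48/87 × 100
= 55.17%

55.17%


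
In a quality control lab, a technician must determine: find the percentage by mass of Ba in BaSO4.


M(BaSO4) = 1×137.33 + 1×32.07 + 4×16.0 = 233.40 g/mol
Mass of Ba = 1 × 137.33 = 137.33 g/mol
% Ba = 137.33/233.40 × 100 = 58.84%

58.84%


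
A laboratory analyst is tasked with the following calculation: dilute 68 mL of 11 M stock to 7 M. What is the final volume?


C1V1 = C2V2
11 × 68 = 7 × V2
V2 = 748/7 = 106.86 mL

106.86 mL


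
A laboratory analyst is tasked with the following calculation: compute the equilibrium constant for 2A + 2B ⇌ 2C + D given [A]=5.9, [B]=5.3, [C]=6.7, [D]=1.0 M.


Kc = [C]^2[D]/([A]^2[B]^2)
= (6.7^2 × 1.0^1)/(5.9^2 × 5.3^2)
= 44.89/977.8129
= 0.04591

0.04591


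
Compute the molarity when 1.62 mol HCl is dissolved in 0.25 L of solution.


M = n/V = 1.62/0.25 = 6.480 mol/L

6.480 M


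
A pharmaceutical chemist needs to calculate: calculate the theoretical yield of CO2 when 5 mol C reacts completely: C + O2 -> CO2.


Mole ratio CO2:C = 1:1
n(CO2) = 5 × 1/1 = 5.000 mol
mass = 5.000 × 44.01 = 220.05 g

220.05 g


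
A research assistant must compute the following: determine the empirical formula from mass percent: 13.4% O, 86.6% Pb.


Assume 100 g sample. Moles of each element:
  O: 13.4/16.0 = 0.838 mol
  Pb: 86.6/207.2 = 0.418 mol
Divide by smallest (0.418):
  O: 0.838/0.418 = 2.0
  Pb: 0.418/0.418 = 1.0
Empirical formula: PbO2

PbO2


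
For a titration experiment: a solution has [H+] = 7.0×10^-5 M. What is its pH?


pH = -log10([H+]) = -log10(7.0×10^-5)
= 5 - log10(7.0)
= 5 - 0.85
= 4.15

4.15


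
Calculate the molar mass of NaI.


M(NaI) = 1×22.99 + 1×126.9
= 22.99 + 126.9
= 149.89 g/mol

149.89 g/mol


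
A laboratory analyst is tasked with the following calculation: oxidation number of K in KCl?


Group 1 metal: +1
Oxidation number: +1

+1


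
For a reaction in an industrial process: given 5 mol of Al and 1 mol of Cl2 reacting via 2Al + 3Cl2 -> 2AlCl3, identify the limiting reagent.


Mole ratio available / coefficient:
  Al: 5/2 = 2.500
  Cl2: 1/3 = 0.333
Smaller ratio is limiting.

Cl2


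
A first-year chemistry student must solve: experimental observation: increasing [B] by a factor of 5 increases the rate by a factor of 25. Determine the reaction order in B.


rate ∝ [B]^n
5^n = 25 → n = 2
Order in B: 2

2


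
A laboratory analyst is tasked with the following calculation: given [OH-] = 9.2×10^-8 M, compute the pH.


pOH = -log10([OH-]) = -log10(9.2×10^-8)
= 8 - log10(9.2) = 7.04
pH = 14 - pOH = 14 - 7.04 = 6.96

6.96


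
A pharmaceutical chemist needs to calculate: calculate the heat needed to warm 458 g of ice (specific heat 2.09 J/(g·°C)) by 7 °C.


q = mcΔT = 458 × 2.09 × 7
= 6700.54 J

6700.54 J


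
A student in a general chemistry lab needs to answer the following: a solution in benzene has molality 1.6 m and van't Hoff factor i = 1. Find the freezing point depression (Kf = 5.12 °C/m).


ΔTf = Kf × m × i
= 5.12 × 1.6 × 1
= 8.192 °C

8.192 °C


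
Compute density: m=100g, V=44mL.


ρ = mass/volume
= 100/44
= 2.273 g/mL

2.273 g/mL


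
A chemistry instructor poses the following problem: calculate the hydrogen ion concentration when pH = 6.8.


[H+] = 10^(-pH) = 10^(-6.8)
= 1.58×10^-7 M

1.58×10^-7 M


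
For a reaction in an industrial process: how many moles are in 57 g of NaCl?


M(NaCl) = 58.44 g/mol
n = mass/M = 57/58.44 = 0.9754 mol

0.9754 mol


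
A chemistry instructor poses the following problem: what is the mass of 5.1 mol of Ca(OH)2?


M(Ca(OH)2) = 74.1 g/mol
mass = n × M = 5.1 × 74.1 = 377.91 g

377.91 g


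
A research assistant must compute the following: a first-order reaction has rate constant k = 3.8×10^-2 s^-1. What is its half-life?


t½ = ln2/k = 0.693147/(3.8×10^-2 s^-1)
= 18.24 s

18.24 s


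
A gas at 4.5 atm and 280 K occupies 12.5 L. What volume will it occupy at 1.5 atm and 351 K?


P1V1/T1 = P2V2/T2
V2 = P1V1T2/(T1P2)
= 4.5×12.5×351/(280×1.5)
= 47.009 L

47.009 L


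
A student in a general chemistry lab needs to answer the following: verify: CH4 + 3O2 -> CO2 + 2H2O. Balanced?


Equation: CH4 + 3O2 -> CO2 + 2H2O
Check atoms: C: 1=1, H: 4=4, O: 6≠4
Not balanced

No, not balanced


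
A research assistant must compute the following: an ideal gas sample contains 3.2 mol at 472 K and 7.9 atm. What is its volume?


PV = nRT  (R = 0.08206 L·atm/(mol·K))
V = nRT/P = 3.2×0.08206×472/7.9
= 15.689 L

15.689 L


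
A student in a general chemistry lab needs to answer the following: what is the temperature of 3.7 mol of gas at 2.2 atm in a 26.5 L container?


PV = nRT  (R = 0.08206 L·atm/(mol·K))
T = PV/(nR) = 2.2×26.5/(3.7×0.08206)
= 58.30/0.303622
= 192.02 K

192.02 K


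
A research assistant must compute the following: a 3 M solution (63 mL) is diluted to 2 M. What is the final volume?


C1V1 = C2V2
3 × 63 = 2 × V2
V2 = 189/2 = 94.5 mL

94.5 mL


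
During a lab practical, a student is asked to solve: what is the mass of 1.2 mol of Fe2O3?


M(Fe2O3) = 159.7 g/mol
mass = n × M = 1.2 × 159.7 = 191.64 g

191.64 g


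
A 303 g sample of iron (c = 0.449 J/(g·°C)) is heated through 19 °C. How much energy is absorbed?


q = mcΔT = 303 × 0.449 × 19
= 2584.89 J

2584.89 J


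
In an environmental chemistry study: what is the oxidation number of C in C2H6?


2x + 6(+1) = 0, so x = -3
Oxidation number: -3

-3


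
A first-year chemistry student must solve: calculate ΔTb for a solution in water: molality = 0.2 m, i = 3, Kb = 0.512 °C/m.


ΔTb = Kb × m × i
= 0.512 × 0.2 × 3
= 0.3072 °C

0.3072 °C


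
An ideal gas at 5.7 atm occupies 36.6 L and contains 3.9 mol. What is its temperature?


PV = nRT  (R = 0.08206 L·atm/(mol·K))
T = PV/(nR) = 5.7×36.6/(3.9×0.08206)
= 208.62/0.320034
= 651.87 K

651.87 K


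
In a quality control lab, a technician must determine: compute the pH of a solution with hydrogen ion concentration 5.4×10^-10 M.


pH = -log10([H+]) = -log10(5.4×10^-10)
= 10 - log10(5.4)
= 10 - 0.73
= 9.27

9.27


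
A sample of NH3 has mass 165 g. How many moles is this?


M(NH3) = 17.03 g/mol
n = mass/M = 165/17.03 = 9.6888 mol

9.6888 mol


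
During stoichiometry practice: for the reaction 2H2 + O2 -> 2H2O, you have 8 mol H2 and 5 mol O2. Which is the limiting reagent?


Mole ratio available / coefficient:
  H2: 8/2 = 4.000
  O2: 5/1 = 5.000
Smaller ratio is limiting.

H2


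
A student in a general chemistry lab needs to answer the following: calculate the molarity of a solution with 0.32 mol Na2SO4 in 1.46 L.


M = n/V = 0.32/1.46 = 0.219 mol/L

0.219 M


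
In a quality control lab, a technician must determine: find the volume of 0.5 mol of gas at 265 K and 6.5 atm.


PV = nRT  (R = 0.08206 L·atm/(mol·K))
V = nRT/P = 0.5×0.08206×265/6.5
= 1.673 L

1.673 L


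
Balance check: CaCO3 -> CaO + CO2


Equation: CaCO3 -> CaO + CO2
Check atoms: C: 1=1, Ca: 1=1, O: 3=3
Balanced

Yes, balanced


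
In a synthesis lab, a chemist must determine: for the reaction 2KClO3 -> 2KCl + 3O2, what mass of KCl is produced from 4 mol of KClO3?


Mole ratio KCl:KClO3 = 2:2
n(KCl) = 4 × 2/2 = 4.000 mol
mass = 4.000 × 74.55 = 298.2 g

298.2 g


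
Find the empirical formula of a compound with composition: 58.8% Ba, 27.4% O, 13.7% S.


Assume 100 g sample. Moles of each element:
  Ba: 58.8/137.33 = 0.428 mol
  O: 27.4/16.0 = 1.712 mol
  S: 13.7/32.07 = 0.427 mol
Divide by smallest (0.427):
  Ba: 0.428/0.427 = 1.0
  O: 1.712/0.427 = 4.01
  S: 0.427/0.427 = 1.0
Empirical formula: BaSO4

BaSO4


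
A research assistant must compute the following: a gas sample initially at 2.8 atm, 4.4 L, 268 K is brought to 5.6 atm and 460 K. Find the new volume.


P1V1/T1 = P2V2/T2
V2 = P1V1T2/(T1P2)
= 2.8×4.4×460/(268×5.6)
= 3.776 L

3.776 L


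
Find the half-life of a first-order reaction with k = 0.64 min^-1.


t½ = ln2/k = 0.693147/(0.64 min^-1)
= 1.083 min

1.083 min


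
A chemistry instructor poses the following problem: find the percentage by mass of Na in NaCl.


M(NaCl) = 1×22.99 + 1×35.45 = 58.44 g/mol
Mass of Na = 1 × 22.99 = 22.99 g/mol
% Na = 22.99/58.44 × 100 = 39.34%

39.34%


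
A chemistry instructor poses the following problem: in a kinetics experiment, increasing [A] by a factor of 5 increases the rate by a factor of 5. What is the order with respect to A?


rate ∝ [A]^n
5^n = 5 → n = 1
Order in A: 1

1


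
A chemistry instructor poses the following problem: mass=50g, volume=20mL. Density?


ρ = mass/volume
= 50/20
= 2.5 g/mL

2.5 g/mL


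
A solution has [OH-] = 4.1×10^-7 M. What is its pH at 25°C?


pOH = -log10([OH-]) = -log10(4.1×10^-7)
= 7 - log10(4.1) = 6.39
pH = 14 - pOH = 14 - 6.39 = 7.61

7.61


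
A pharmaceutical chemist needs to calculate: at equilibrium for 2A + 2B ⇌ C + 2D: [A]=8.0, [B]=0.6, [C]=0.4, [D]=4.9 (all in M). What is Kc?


Kc = [C][D]^2/([A]^2[B]^2)
= (0.4^1 × 4.9^2)/(8.0^2 × 0.6^2)
= 9.604/23.04
= 0.4168

0.4168


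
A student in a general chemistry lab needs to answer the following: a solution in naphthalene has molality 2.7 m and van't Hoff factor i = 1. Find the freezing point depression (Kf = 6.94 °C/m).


ΔTf = Kf × m × i
= 6.94 × 2.7 × 1
= 18.738 °C

18.738 °C


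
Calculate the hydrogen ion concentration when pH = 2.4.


[H+] = 10^(-pH) = 10^(-2.4)
= 3.98×10^-3 M

3.98×10^-3 M


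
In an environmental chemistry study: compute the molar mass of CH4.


M(CH4) = 1×12.01 + 4×1.008
= 12.01 + 4.03
= 16.04 g/mol

16.04 g/mol


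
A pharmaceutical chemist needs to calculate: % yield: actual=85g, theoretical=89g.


% yield = actual/theoretical × 100
= 85/89 × 100
= 95.51%

95.51%


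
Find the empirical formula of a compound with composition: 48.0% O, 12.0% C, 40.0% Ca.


Assume 100 g sample. Moles of each element:
  O: 48.0/16.0 = 3.0 mol
  C: 12.0/12.01 = 0.999 mol
  Ca: 40.0/40.08 = 0.998 mol
Divide by smallest (0.998):
  O: 3.0/0.998 = 3.01
  C: 0.999/0.998 = 1.0
  Ca: 0.998/0.998 = 1.0
Empirical formula: CaCO3

CaCO3


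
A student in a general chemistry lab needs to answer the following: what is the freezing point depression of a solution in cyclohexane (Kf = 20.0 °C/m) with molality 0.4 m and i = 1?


ΔTf = Kf × m × i
= 20.0 × 0.4 × 1
= 8.0 °C

8.0 °C


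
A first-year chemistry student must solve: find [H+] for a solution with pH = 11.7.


[H+] = 10^(-pH) = 10^(-11.7)
= 2.0×10^-12 M

2.0×10^-12 M


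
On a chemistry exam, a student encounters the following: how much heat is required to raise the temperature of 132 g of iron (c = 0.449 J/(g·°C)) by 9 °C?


q = mcΔT = 132 × 0.449 × 9
= 533.41 J

533.41 J


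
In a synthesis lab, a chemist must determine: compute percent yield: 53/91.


% yield = actual/theoretical × 100
= 53/91 × 100
= 58.24%

58.24%


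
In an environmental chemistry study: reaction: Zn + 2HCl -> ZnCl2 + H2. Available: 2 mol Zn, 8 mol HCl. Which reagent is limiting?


Mole ratio available / coefficient:
  Zn: 2/1 = 2.000
  HCl: 8/2 = 4.000
Smaller ratio is limiting.

Zn


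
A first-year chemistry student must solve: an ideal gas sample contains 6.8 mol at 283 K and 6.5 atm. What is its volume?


PV = nRT  (R = 0.08206 L·atm/(mol·K))
V = nRT/P = 6.8×0.08206×283/6.5
= 24.295 L

24.295 L


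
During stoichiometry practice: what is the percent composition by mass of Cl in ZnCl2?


M(ZnCl2) = 1×65.38 + 2×35.45 = 136.28 g/mol
Mass of Cl = 2 × 35.45 = 70.90 g/mol
% Cl = 70.90/136.28 × 100 = 52.03%

52.03%


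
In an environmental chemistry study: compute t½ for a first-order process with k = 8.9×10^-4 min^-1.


t½ = ln2/k = 0.693147/(8.9×10^-4 min^-1)
= 778.8 min

778.8 min


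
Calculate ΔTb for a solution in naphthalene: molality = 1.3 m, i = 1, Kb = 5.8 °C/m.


ΔTb = Kb × m × i
= 5.8 × 1.3 × 1
= 7.54 °C

7.54 °C


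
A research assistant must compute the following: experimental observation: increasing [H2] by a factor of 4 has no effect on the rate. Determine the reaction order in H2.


rate ∝ [H2]^n
rate ∝ [H2]^0
Order in H2: 0

0


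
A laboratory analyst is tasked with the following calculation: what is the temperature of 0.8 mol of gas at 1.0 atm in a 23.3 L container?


PV = nRT  (R = 0.08206 L·atm/(mol·K))
T = PV/(nR) = 1.0×23.3/(0.8×0.08206)
= 23.30/0.065648
= 354.92 K

354.92 K


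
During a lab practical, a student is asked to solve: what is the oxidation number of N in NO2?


x + 2(-2) = 0, so x = +4
Oxidation number: +4

+4


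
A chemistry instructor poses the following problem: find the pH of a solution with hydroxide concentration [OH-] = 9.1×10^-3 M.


pOH = -log10([OH-]) = -log10(9.1×10^-3)
= 3 - log10(9.1) = 2.04
pH = 14 - pOH = 14 - 2.04 = 11.96

11.96


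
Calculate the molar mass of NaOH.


M(NaOH) = 1×22.99 + 1×16.0 + 1×1.008
= 22.99 + 16.0 + 1.01
= 40.0 g/mol

40.0 g/mol


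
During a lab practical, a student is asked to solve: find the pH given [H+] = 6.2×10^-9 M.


pH = -log10([H+]) = -log10(6.2×10^-9)
= 9 - log10(6.2)
= 9 - 0.79
= 8.21

8.21


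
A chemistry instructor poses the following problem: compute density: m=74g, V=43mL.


ρ = mass/volume
= 74/43
= 1.721 g/mL

1.721 g/mL


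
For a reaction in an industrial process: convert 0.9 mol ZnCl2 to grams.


M(ZnCl2) = 136.28 g/mol
mass = n × M = 0.9 × 136.28 = 122.65 g

122.65 g


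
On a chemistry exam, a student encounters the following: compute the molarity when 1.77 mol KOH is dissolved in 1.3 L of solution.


M = n/V = 1.77/1.3 = 1.362 mol/L

1.362 M


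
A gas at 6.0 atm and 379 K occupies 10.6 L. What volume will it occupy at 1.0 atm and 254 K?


P1V1/T1 = P2V2/T2
V2 = P1V1T2/(T1P2)
= 6.0×10.6×254/(379×1.0)
= 42.624 L

42.624 L


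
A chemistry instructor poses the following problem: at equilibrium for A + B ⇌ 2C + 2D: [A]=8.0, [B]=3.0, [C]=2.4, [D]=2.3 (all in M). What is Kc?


Kc = [C]^2[D]^2/([A][B])
= (2.4^2 × 2.3^2)/(8.0^1 × 3.0^1)
= 30.4704/24
= 1.270

1.270


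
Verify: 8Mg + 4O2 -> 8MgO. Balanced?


Equation: 8Mg + 4O2 -> 8MgO
Check atoms: Mg: 8=8, O: 8=8
Balanced

Yes, balanced


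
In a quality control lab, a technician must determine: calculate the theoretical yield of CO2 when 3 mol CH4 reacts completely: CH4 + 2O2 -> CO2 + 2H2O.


Mole ratio CO2:CH4 = 1:1
n(CO2) = 3 × 1/1 = 3.000 mol
mass = 3.000 × 44.01 = 132.03 g

132.03 g


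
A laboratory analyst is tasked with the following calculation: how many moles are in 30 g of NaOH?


M(NaOH) = 40.0 g/mol
n = mass/M = 30/40.0 = 0.75 mol

0.75 mol


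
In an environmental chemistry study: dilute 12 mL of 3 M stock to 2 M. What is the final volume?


C1V1 = C2V2
3 × 12 = 2 × V2
V2 = 36/2 = 18.0 mL

18.0 mL


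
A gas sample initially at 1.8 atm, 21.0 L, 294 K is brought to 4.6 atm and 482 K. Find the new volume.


P1V1/T1 = P2V2/T2
V2 = P1V1T2/(T1P2)
= 1.8×21.0×482/(294×4.6)
= 13.472 L

13.472 L


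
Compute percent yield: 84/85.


% yield = actual/theoretical × 100
= 84/85 × 100
= 98.82%

98.82%


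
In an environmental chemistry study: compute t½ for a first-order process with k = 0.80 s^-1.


t½ = ln2/k = 0.693147/(0.80 s^-1)
= 0.8664 s

0.8664 s


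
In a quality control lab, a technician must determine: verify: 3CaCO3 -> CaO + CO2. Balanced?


Equation: 3CaCO3 -> CaO + CO2
Check atoms: C: 3≠1, Ca: 3≠1, O: 9≠3
Not balanced

No, not balanced


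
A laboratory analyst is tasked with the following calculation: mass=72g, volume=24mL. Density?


ρ = mass/volume
= 72/24
= 3.0 g/mL

3.0 g/mL


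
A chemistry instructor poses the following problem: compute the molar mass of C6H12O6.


M(C6H12O6) = 6×12.01 + 12×1.008 + 6×16.0
= 72.06 + 12.1 + 96.0
= 180.16 g/mol

180.16 g/mol


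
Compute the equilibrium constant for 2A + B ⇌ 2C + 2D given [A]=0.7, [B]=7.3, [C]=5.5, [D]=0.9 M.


Kc = [C]^2[D]^2/([A]^2[B])
= (5.5^2 × 0.9^2)/(0.7^2 × 7.3^1)
= 24.5025/3.577
= 6.850

6.850


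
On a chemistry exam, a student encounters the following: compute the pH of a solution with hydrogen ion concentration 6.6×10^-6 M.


pH = -log10([H+]) = -log10(6.6×10^-6)
= 6 - log10(6.6)
= 6 - 0.82
= 5.18

5.18


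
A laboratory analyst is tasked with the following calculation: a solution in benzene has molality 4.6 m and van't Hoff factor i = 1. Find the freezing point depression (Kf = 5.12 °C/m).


ΔTf = Kf × m × i
= 5.12 × 4.6 × 1
= 23.552 °C

23.552 °C


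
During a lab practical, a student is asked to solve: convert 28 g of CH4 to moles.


M(CH4) = 16.04 g/mol
n = mass/M = 28/16.04 = 1.7456 mol

1.7456 mol


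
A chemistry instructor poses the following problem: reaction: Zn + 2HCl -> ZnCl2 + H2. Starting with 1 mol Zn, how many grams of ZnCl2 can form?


Mole ratio ZnCl2:Zn = 1:1
n(ZnCl2) = 1 × 1/1 = 1.000 mol
mass = 1.000 × 136.28 = 136.28 g

136.28 g


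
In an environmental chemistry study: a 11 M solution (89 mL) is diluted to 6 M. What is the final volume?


C1V1 = C2V2
11 × 89 = 6 × V2
V2 = 979/6 = 163.17 mL

163.17 mL


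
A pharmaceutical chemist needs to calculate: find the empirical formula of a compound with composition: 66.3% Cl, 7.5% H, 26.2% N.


Assume 100 g sample. Moles of each element:
  Cl: 66.3/35.45 = 1.87 mol
  H: 7.5/1.008 = 7.44 mol
  N: 26.2/14.01 = 1.87 mol
Divide by smallest (1.87):
  Cl: 1.87/1.87 = 1.0
  H: 7.44/1.87 = 3.98
  N: 1.87/1.87 = 1.0
Empirical formula: NH4Cl

NH4Cl


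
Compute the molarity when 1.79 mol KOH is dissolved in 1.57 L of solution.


M = n/V = 1.79/1.57 = 1.140 mol/L

1.140 M


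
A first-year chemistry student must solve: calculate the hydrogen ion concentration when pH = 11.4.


[H+] = 10^(-pH) = 10^(-11.4)
= 3.98×10^-12 M

3.98×10^-12 M


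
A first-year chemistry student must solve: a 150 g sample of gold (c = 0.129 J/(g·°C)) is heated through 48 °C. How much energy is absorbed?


q = mcΔT = 150 × 0.129 × 48
= 928.80 J

928.80 J


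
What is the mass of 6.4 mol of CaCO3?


M(CaCO3) = 100.09 g/mol
mass = n × M = 6.4 × 100.09 = 640.58 g

640.58 g


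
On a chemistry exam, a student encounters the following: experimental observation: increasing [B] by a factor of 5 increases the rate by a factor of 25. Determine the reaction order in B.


rate ∝ [B]^n
5^n = 25 → n = 2
Order in B: 2

2


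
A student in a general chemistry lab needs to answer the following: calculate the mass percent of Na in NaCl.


M(NaCl) = 1×22.99 + 1×35.45 = 58.44 g/mol
Mass of Na = 1 × 22.99 = 22.99 g/mol
% Na = 22.99/58.44 × 100 = 39.34%

39.34%


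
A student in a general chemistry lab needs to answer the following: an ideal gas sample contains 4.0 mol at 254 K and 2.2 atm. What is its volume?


PV = nRT  (R = 0.08206 L·atm/(mol·K))
V = nRT/P = 4.0×0.08206×254/2.2
= 37.897 L

37.897 L


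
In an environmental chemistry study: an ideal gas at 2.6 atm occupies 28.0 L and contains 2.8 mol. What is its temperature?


PV = nRT  (R = 0.08206 L·atm/(mol·K))
T = PV/(nR) = 2.6×28.0/(2.8×0.08206)
= 72.80/0.229768
= 316.84 K

316.84 K


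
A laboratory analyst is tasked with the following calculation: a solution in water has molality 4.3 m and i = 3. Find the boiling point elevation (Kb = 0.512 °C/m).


ΔTb = Kb × m × i
= 0.512 × 4.3 × 3
= 6.6048 °C

6.6048 °C


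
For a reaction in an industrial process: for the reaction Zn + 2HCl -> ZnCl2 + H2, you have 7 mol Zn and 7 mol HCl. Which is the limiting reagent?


Mole ratio available / coefficient:
  Zn: 7/1 = 7.000
  HCl: 7/2 = 3.500
Smaller ratio is limiting.

HCl


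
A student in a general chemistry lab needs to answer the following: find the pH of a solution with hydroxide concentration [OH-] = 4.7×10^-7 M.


pOH = -log10([OH-]) = -log10(4.7×10^-7)
= 7 - log10(4.7) = 6.33
pH = 14 - pOH = 14 - 6.33 = 7.67

7.67


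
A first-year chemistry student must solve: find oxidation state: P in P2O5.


2x + 5(-2) = 0, so x = +5
Oxidation number: +5

+5


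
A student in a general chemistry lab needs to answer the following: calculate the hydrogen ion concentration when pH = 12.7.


[H+] = 10^(-pH) = 10^(-12.7)
= 2.0×10^-13 M

2.0×10^-13 M


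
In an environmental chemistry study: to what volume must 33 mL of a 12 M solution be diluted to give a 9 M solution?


C1V1 = C2V2
12 × 33 = 9 × V2
V2 = 396/9 = 44.0 mL

44.0 mL


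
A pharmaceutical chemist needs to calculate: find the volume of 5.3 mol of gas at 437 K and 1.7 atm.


PV = nRT  (R = 0.08206 L·atm/(mol·K))
V = nRT/P = 5.3×0.08206×437/1.7
= 111.8 L

111.8 L


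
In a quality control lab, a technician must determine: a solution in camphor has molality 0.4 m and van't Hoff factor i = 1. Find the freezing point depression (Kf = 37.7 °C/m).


ΔTf = Kf × m × i
= 37.7 × 0.4 × 1
= 15.08 °C

15.08 °C


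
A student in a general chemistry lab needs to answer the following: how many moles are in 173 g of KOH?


M(KOH) = 56.11 g/mol
n = mass/M = 173/56.11 = 3.0832 mol

3.0832 mol


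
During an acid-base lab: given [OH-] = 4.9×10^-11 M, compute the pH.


pOH = -log10([OH-]) = -log10(4.9×10^-11)
= 11 - log10(4.9) = 10.31
pH = 14 - pOH = 14 - 10.31 = 3.69

3.69


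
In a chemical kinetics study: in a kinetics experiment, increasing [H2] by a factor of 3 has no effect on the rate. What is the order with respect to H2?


rate ∝ [H2]^n
rate ∝ [H2]^0
Order in H2: 0

0


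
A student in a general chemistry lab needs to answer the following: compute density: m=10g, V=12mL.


ρ = mass/volume
= 10/12
= 0.833 g/mL

0.833 g/mL


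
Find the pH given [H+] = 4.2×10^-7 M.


pH = -log10([H+]) = -log10(4.2×10^-7)
= 7 - log10(4.2)
= 7 - 0.62
= 6.38

6.38


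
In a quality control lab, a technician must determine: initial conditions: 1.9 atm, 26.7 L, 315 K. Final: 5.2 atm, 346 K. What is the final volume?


P1V1/T1 = P2V2/T2
V2 = P1V1T2/(T1P2)
= 1.9×26.7×346/(315×5.2)
= 10.716 L

10.716 L


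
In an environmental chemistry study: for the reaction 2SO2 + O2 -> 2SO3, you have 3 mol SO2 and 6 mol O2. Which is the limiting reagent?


Mole ratio available / coefficient:
  SO2: 3/2 = 1.500
  O2: 6/1 = 6.000
Smaller ratio is limiting.

SO2


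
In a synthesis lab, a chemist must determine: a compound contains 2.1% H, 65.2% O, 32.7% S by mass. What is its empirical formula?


Assume 100 g sample. Moles of each element:
  H: 2.1/1.008 = 2.083 mol
  O: 65.2/16.0 = 4.075 mol
  S: 32.7/32.07 = 1.02 mol
Divide by smallest (1.02):
  H: 2.083/1.02 = 2.04
  O: 4.075/1.02 = 4.0
  S: 1.02/1.02 = 1.0
Empirical formula: H2SO4

H2SO4


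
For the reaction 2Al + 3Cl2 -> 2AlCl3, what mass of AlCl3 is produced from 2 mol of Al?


Mole ratio AlCl3:Al = 2:2
n(AlCl3) = 2 × 2/2 = 2.000 mol
mass = 2.000 × 133.33 = 266.66 g

266.66 g


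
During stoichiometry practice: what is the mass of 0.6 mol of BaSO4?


M(BaSO4) = 233.4 g/mol
mass = n × M = 0.6 × 233.4 = 140.04 g

140.04 g


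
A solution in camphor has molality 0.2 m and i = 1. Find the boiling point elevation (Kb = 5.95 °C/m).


ΔTb = Kb × m × i
= 5.95 × 0.2 × 1
= 1.19 °C

1.19 °C


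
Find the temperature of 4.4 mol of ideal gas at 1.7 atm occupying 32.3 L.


PV = nRT  (R = 0.08206 L·atm/(mol·K))
T = PV/(nR) = 1.7×32.3/(4.4×0.08206)
= 54.91/0.361064
= 152.08 K

152.08 K


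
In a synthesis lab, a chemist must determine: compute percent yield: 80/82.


% yield = actual/theoretical × 100
= 80/82 × 100
= 97.56%

97.56%


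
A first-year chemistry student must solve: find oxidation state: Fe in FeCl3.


x + 3(-1) = 0, so x = +3
Oxidation number: +3

+3


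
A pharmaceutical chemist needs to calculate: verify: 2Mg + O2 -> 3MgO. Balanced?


Equation: 2Mg + O2 -> 3MgO
Check atoms: Mg: 2≠3, O: 2≠3
Not balanced

No, not balanced


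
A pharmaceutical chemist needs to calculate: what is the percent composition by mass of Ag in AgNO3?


M(AgNO3) = 1×107.87 + 1×14.01 + 3×16.0 = 169.88 g/mol
Mass of Ag = 1 × 107.87 = 107.87 g/mol
% Ag = 107.87/169.88 × 100 = 63.50%

63.50%


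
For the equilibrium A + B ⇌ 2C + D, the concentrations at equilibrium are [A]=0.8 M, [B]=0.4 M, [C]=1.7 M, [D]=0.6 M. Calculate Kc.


Kc = [C]^2[D]/([A][B])
= (1.7^2 × 0.6^1)/(0.8^1 × 0.4^1)
= 1.734/0.32
= 5.419

5.419


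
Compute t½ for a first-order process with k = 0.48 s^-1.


t½ = ln2/k = 0.693147/(0.48 s^-1)
= 1.444 s

1.444 s


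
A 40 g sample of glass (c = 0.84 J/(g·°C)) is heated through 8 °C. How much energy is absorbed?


q = mcΔT = 40 × 0.84 × 8
= 268.80 J

268.80 J


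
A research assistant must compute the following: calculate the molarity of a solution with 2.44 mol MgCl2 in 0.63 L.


M = n/V = 2.44/0.63 = 3.873 mol/L

3.873 M


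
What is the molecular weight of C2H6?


M(C2H6) = 2×12.01 + 6×1.008
= 24.02 + 6.05
= 30.07 g/mol

30.07 g/mol


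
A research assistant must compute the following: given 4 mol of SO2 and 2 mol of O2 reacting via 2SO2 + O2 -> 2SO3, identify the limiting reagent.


Mole ratio available / coefficient:
  SO2: 4/2 = 2.000
  O2: 2/1 = 2.000
Smaller ratio is limiting.

neither (stoichiometric); SO2 and O2 are fully consumed


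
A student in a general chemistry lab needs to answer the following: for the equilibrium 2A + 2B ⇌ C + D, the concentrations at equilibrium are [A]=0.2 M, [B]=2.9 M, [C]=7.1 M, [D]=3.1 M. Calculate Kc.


Kc = [C][D]/([A]^2[B]^2)
= (7.1^1 × 3.1^1)/(0.2^2 × 2.9^2)
= 22.01/0.3364
= 65.43

65.43


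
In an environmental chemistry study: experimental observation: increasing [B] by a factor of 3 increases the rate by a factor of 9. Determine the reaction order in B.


rate ∝ [B]^n
3^n = 9 → n = 2
Order in B: 2

2


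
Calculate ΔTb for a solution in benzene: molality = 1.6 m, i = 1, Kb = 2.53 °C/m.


ΔTb = Kb × m × i
= 2.53 × 1.6 × 1
= 4.048 °C

4.048 °C


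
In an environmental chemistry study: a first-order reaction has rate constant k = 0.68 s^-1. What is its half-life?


t½ = ln2/k = 0.693147/(0.68 s^-1)
= 1.019 s

1.019 s


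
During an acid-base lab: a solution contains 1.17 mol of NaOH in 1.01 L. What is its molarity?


M = n/V = 1.17/1.01 = 1.158 mol/L

1.158 M


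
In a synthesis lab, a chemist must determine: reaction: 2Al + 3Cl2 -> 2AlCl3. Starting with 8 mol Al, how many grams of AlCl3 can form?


Mole ratio AlCl3:Al = 2:2
n(AlCl3) = 8 × 2/2 = 8.000 mol
mass = 8.000 × 133.33 = 1066.64 g

1066.64 g


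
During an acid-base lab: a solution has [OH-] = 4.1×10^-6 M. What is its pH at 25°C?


pOH = -log10([OH-]) = -log10(4.1×10^-6)
= 6 - log10(4.1) = 5.39
pH = 14 - pOH = 14 - 5.39 = 8.61

8.61


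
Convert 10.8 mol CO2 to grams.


M(CO2) = 44.01 g/mol
mass = n × M = 10.8 × 44.01 = 475.31 g

475.31 g


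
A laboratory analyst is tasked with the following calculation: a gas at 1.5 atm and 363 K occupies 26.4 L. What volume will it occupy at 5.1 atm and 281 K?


P1V1/T1 = P2V2/T2
V2 = P1V1T2/(T1P2)
= 1.5×26.4×281/(363×5.1)
= 6.011 L

6.011 L


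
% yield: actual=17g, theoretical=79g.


% yield = actual/theoretical × 100
= 17/79 × 100
= 21.52%

21.52%


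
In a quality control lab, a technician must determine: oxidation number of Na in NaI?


Group 1 metal: +1
Oxidation number: +1

+1


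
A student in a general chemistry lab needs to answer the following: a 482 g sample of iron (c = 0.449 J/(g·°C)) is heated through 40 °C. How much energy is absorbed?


q = mcΔT = 482 × 0.449 × 40
= 8656.72 J

8656.72 J


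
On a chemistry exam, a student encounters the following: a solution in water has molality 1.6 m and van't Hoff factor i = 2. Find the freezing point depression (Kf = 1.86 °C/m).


ΔTf = Kf × m × i
= 1.86 × 1.6 × 2
= 5.952 °C

5.952 °C


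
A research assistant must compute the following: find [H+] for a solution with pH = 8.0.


[H+] = 10^(-pH) = 10^(-8.0)
= 1.0×10^-8 M

1.0×10^-8 M


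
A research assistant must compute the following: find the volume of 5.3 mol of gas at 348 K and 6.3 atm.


PV = nRT  (R = 0.08206 L·atm/(mol·K))
V = nRT/P = 5.3×0.08206×348/6.3
= 24.024 L

24.024 L


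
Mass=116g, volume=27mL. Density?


ρ = mass/volume
= 116/27
= 4.296 g/mL

4.296 g/mL


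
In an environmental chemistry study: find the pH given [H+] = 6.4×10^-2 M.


pH = -log10([H+]) = -log10(6.4×10^-2)
= 2 - log10(6.4)
= 2 - 0.81
= 1.19

1.19


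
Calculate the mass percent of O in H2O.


M(H2O) = 2×1.008 + 1×16.0 = 18.016 g/mol
Mass of O = 1 × 16.0 = 16.00 g/mol
% O = 16.00/18.016 × 100 = 88.81%

88.81%


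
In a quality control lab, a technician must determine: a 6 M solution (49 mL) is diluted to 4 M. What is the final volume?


C1V1 = C2V2
6 × 49 = 4 × V2
V2 = 294/4 = 73.5 mL

73.5 mL


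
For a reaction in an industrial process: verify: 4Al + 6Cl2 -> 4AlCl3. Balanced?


Equation: 4Al + 6Cl2 -> 4AlCl3
Check atoms: Al: 4=4, Cl: 12=12
Balanced

Yes, balanced


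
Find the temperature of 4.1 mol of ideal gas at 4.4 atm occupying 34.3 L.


PV = nRT  (R = 0.08206 L·atm/(mol·K))
T = PV/(nR) = 4.4×34.3/(4.1×0.08206)
= 150.92/0.336446
= 448.57 K

448.57 K


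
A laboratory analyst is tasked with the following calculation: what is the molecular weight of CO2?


M(CO2) = 1×12.01 + 2×16.0
= 12.01 + 32.0
= 44.01 g/mol

44.01 g/mol


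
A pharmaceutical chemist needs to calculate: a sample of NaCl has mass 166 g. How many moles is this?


M(NaCl) = 58.44 g/mol
n = mass/M = 166/58.44 = 2.8405 mol

2.8405 mol


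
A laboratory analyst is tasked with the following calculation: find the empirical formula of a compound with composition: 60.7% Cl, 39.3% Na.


Assume 100 g sample. Moles of each element:
  Cl: 60.7/35.45 = 1.712 mol
  Na: 39.3/22.99 = 1.709 mol
Divide by smallest (1.709):
  Cl: 1.712/1.709 = 1.0
  Na: 1.709/1.709 = 1.0
Empirical formula: NaCl

NaCl


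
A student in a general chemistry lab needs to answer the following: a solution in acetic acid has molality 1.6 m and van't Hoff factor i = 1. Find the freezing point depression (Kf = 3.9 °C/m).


ΔTf = Kf × m × i
= 3.9 × 1.6 × 1
= 6.24 °C

6.24 °C


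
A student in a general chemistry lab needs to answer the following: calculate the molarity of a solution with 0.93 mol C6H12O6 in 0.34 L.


M = n/V = 0.93/0.34 = 2.735 mol/L

2.735 M


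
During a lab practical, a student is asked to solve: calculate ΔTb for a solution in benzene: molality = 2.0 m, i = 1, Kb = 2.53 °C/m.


ΔTb = Kb × m × i
= 2.53 × 2.0 × 1
= 5.06 °C

5.06 °C


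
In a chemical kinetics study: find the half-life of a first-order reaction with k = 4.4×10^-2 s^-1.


t½ = ln2/k = 0.693147/(4.4×10^-2 s^-1)
= 15.75 s

15.75 s


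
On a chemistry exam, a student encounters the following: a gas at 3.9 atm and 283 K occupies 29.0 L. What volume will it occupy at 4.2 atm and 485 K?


P1V1/T1 = P2V2/T2
V2 = P1V1T2/(T1P2)
= 3.9×29.0×485/(283×4.2)
= 46.15 L

46.15 L


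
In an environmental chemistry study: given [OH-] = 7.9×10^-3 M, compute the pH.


pOH = -log10([OH-]) = -log10(7.9×10^-3)
= 3 - log10(7.9) = 2.1
pH = 14 - pOH = 14 - 2.1 = 11.9

11.9


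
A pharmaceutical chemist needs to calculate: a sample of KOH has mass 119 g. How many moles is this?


M(KOH) = 56.11 g/mol
n = mass/M = 119/56.11 = 2.1208 mol

2.1208 mol
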